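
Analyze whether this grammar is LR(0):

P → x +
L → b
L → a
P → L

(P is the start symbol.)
A grammar is LR(0) if no state in the canonical LR(0) collection has:
  - both a shift item (dot before a terminal) and a complete item (shift-reduce conflict), or
  - two or more complete items (reduce-reduce conflict; the accept item [P' → P .] counts as a complete item here).

Augment with P' → P and build the canonical LR(0) collection (I0 = CLOSURE({[P' → . P]}), then GOTO on every symbol after a dot until no new states appear). It has 7 states:
  I0: { [L → . a], [L → . b], [P → . L], [P → . x +], [P' → . P] }  — shift
  I1: { [P → L .] }  — reduce
  I2: { [P' → P .] }  — accept
  I3: { [L → a .] }  — reduce
  I4: { [L → b .] }  — reduce
  I5: { [P → x . +] }  — shift
  I6: { [P → x + .] }  — reduce

Every state is either a pure shift/goto state or contains exactly one complete item and nothing to shift — no conflicts. The grammar is LR(0).

Answer: Yes, the grammar is LR(0)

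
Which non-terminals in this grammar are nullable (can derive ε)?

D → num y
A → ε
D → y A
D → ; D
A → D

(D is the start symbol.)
A non-terminal is nullable if it can derive ε (the empty string): either it has an ε-production, or it has a production whose right-hand side consists entirely of nullable non-terminals.

ε-productions: A → ε
So A is immediately nullable.
No further non-terminal can be added: every production for the remaining non-terminals contains a terminal or a non-nullable non-terminal.
Nullable = { 'A' }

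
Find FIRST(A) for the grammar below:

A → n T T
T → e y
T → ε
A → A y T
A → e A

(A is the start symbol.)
{ 'e', 'n' }

To compute FIRST(A), examine every production with A on the left-hand side, reading each right-hand side left to right until a non-nullable symbol is reached.

From A → n T T:
  - n is a terminal: add 'n' and stop
From A → A y T:
  - A is the symbol being defined: contributes nothing new
    A is not nullable, so stop
From A → e A:
  - e is a terminal: add 'e' and stop

Collecting: FIRST(A) = { 'e', 'n' }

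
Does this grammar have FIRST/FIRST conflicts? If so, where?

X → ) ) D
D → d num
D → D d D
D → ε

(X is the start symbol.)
A FIRST/FIRST conflict occurs when two productions N → α and N → β for the same non-terminal have FIRST(α) ∩ FIRST(β) ≠ ∅ (with ε ∈ FIRST of a nullable right-hand side, so two nullable alternatives also conflict).

FIRST sets of the non-terminals at (or reachable through a nullable prefix from) the front of some alternative:
  FIRST(D) = { 'd', ε }

Productions for D:
  D → d num: FIRST = { 'd' }
  D → D d D: FIRST = { 'd' }
  D → ε: FIRST = { ε }
X has only one production, so no FIRST/FIRST conflict is possible there.

Conflict for D: D → d num and D → D d D
  Overlap: { 'd' }

Answer: Yes. D → d num / D → D d D on { 'd' }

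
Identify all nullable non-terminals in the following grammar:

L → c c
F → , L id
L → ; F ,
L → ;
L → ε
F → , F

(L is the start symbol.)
ε-productions: L → ε
So L is immediately nullable.
No further non-terminal can be added: every production for the remaining non-terminals contains a terminal or a non-nullable non-terminal.
Nullable = { 'L' }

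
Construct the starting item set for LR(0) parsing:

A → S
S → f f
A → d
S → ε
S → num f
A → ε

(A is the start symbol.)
First, augment the grammar with A' → A
I₀ = CLOSURE({ [A' → . A] }):
  [A' → . A] has the dot before A: add [A → . S], [A → . d], [A → .]
  [A → . S] has the dot before S: add [S → . f f], [S → .], [S → . num f]
No further items can be added.

I₀ = { [A → . S], [A → . d], [A → .], [A' → . A], [S → . f f], [S → . num f], [S → .] }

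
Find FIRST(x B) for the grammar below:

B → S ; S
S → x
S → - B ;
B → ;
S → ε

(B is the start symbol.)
{ 'x' }

To compute FIRST(x B), process the symbols left to right:
Symbol x is a terminal. Add 'x' and stop.
FIRST(x B) = { 'x' }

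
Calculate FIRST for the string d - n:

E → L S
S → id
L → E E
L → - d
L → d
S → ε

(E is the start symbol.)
To compute FIRST(d - n), process the symbols left to right:
Symbol d is a terminal. Add 'd' and stop.
FIRST(d - n) = { 'd' }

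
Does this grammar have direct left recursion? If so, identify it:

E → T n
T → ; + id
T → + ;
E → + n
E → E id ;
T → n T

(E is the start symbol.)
Yes, E is left-recursive

Direct left recursion occurs when N → N α for some non-terminal N (the right-hand side begins with the left-hand side itself).

E → T n: starts with T
T → ; + id: starts with ';'
T → + ;: starts with '+'
E → + n: starts with '+'
E → E id ;: LEFT RECURSIVE (starts with E)
T → n T: starts with n

The grammar has direct left recursion on: E.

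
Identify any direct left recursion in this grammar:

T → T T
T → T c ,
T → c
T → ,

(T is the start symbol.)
Direct left recursion occurs when N → N α for some non-terminal N (the right-hand side begins with the left-hand side itself).

T → T T: LEFT RECURSIVE (starts with T)
T → T c ,: LEFT RECURSIVE (starts with T)
T → c: starts with c
T → ,: starts with ','

The grammar has direct left recursion on: T.

Answer: Yes, T is left-recursive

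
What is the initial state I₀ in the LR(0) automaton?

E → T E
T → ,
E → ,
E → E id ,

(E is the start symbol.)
First, augment the grammar with E' → E
I₀ = CLOSURE({ [E' → . E] }):
  [E' → . E] has the dot before E: add [E → . T E], [E → . ,], [E → . E id ,]
  [E → . T E] has the dot before T: add [T → . ,]
No further items can be added.

I₀ = { [E → . ,], [E → . E id ,], [E → . T E], [E' → . E], [T → . ,] }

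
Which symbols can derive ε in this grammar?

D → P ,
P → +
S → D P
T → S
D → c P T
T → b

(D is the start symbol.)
None

There are no ε-productions, so no non-terminal can derive ε.
No non-terminals are nullable.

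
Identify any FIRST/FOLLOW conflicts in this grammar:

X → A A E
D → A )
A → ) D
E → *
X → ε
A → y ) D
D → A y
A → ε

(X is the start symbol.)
Yes. A → ')' D with FOLLOW(A) on { ')' }; A → y ')' D with FOLLOW(A) on { 'y' }

Nullable non-terminals: A, X.
FIRST sets used below: FIRST(A) = { ')', 'y', ε }, FIRST(E) = { '*' }

A: nullable alternative(s) A → ε; FOLLOW(A) = { ')', '*', 'y' }
  A → ) D: FIRST \ {ε} = { ')' } — overlaps FOLLOW(A) on { ')' }: CONFLICT
  A → y ) D: FIRST \ {ε} = { 'y' } — overlaps FOLLOW(A) on { 'y' }: CONFLICT
  A → ε: FIRST \ {ε} = { } — this is the only nullable alternative, skip

X: nullable alternative(s) X → ε; FOLLOW(X) = { $ }
  X → A A E: FIRST \ {ε} = { ')', '*', 'y' } — disjoint from FOLLOW(X)
  X → ε: FIRST \ {ε} = { } — this is the only nullable alternative, skip

D, E have no nullable alternative, so no FIRST/FOLLOW check is needed there.

So the grammar has 2 FIRST/FOLLOW conflicts (marked CONFLICT above).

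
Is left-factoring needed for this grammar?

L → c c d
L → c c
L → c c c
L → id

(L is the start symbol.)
Left-factoring is needed when two productions for the same non-terminal
share a common prefix on the right-hand side.

Productions for L:
  L → c c d
  L → c c
  L → c c c
  L → id

Found common prefix 'c c' in productions for L

Answer: Yes, L has productions with common prefix 'c c'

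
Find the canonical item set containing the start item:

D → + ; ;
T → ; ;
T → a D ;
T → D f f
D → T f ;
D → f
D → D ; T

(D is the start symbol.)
{ [D → . + ; ;], [D → . D ; T], [D → . T f ;], [D → . f], [D' → . D], [T → . ; ;], [T → . D f f], [T → . a D ;] }

First, augment the grammar with D' → D
I₀ = CLOSURE({ [D' → . D] }):
  [D' → . D] has the dot before D: add [D → . + ; ;], [D → . T f ;], [D → . f], [D → . D ; T]
  [D → . T f ;] has the dot before T: add [T → . ; ;], [T → . a D ;], [T → . D f f]
No further items can be added.

I₀ = { [D → . + ; ;], [D → . D ; T], [D → . T f ;], [D → . f], [D' → . D], [T → . ; ;], [T → . D f f], [T → . a D ;] }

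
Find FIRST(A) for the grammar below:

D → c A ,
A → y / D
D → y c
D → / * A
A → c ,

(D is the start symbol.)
To compute FIRST(A), examine every production with A on the left-hand side, reading each right-hand side left to right until a non-nullable symbol is reached.

From A → y / D:
  - y is a terminal: add 'y' and stop
From A → c ,:
  - c is a terminal: add 'c' and stop

Collecting: FIRST(A) = { 'c', 'y' }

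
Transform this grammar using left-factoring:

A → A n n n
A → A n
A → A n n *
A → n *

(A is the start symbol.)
Left-factoring transforms A → αβ₁ | αβ₂ into A → αA' and A' → β₁ | β₂
(α is the longest common prefix among the alternatives). Repeat until
no nonterminal has two alternatives with a common prefix.

Round 1: A has alternatives sharing prefix 'A n'. Introduce A': A → A n A'
  Add: A' → n n
  Add: A' → ε
  Add: A' → n *

Round 2: A' has alternatives sharing prefix 'n'. Introduce A'': A' → n A''
  Add: A'' → n
  Add: A'' → *

No remaining common prefixes — done.

Resulting grammar:
A → A n A'
A' → n A''
A'' → n
A'' → *
A' → ε
A → n *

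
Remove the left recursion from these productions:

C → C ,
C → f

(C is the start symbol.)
C is directly left-recursive. The standard transformation for
  A → A α₁ | ... | A α_m | β₁ | ... | β_n
is
  A  → β₁ A' | ... | β_n A'
  A' → α₁ A' | ... | α_m A' | ε

C → f becomes C → f C'
C → C , becomes C' → , C'
Add C' → ε

Resulting grammar:
C → f C'
C' → , C'
C' → ε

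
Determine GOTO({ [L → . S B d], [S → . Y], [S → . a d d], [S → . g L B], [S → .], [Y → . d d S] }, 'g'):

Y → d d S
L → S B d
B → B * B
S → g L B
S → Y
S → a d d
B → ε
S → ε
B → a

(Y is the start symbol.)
{ [L → . S B d], [S → . Y], [S → . a d d], [S → . g L B], [S → .], [S → g . L B], [Y → . d d S] }

GOTO(I, 'g') = CLOSURE({ [A → αX.β] : [A → α.Xβ] ∈ I, X = 'g' })

Items with dot before 'g', with the dot advanced:
  [S → . g L B] → [S → g . L B]
Closure of the advanced items:
  [S → g . L B] has the dot before L: add [L → . S B d]
  [L → . S B d] has the dot before S: add [S → . g L B], [S → . Y], [S → . a d d], [S → .]
  [S → . Y] has the dot before Y: add [Y → . d d S]

GOTO = { [L → . S B d], [S → . Y], [S → . a d d], [S → . g L B], [S → .], [S → g . L B], [Y → . d d S] }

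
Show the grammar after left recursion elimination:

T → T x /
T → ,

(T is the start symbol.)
T is directly left-recursive. The standard transformation for
  A → A α₁ | ... | A α_m | β₁ | ... | β_n
is
  A  → β₁ A' | ... | β_n A'
  A' → α₁ A' | ... | α_m A' | ε

T → , becomes T → , T'
T → T x / becomes T' → x / T'
Add T' → ε

Resulting grammar:
T → , T'
T' → x / T'
T' → ε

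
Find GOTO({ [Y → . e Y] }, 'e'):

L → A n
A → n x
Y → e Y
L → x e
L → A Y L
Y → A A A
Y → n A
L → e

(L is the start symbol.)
GOTO(I, 'e') = CLOSURE({ [A → αX.β] : [A → α.Xβ] ∈ I, X = 'e' })

Items with dot before 'e', with the dot advanced:
  [Y → . e Y] → [Y → e . Y]
Closure of the advanced items:
  [Y → e . Y] has the dot before Y: add [Y → . e Y], [Y → . A A A], [Y → . n A]
  [Y → . A A A] has the dot before A: add [A → . n x]

GOTO = { [A → . n x], [Y → . A A A], [Y → . e Y], [Y → . n A], [Y → e . Y] }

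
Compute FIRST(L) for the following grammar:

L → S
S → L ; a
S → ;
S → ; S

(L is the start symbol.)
To compute FIRST(L), examine every production with L on the left-hand side, reading each right-hand side left to right until a non-nullable symbol is reached.

FIRST sets of the other non-terminals involved (by the same procedure, iterated to a fixed point):
  FIRST(S) = { ';' }

From L → S:
  - S is a non-terminal: add FIRST(S) \ {ε} = { ';' }
    S is not nullable, so stop

Collecting: FIRST(L) = { ';' }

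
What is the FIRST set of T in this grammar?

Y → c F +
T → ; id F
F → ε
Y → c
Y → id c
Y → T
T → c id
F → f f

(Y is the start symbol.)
To compute FIRST(T), examine every production with T on the left-hand side, reading each right-hand side left to right until a non-nullable symbol is reached.

From T → ; id F:
  - ';' is a terminal: add ';' and stop
From T → c id:
  - c is a terminal: add 'c' and stop

Collecting: FIRST(T) = { ';', 'c' }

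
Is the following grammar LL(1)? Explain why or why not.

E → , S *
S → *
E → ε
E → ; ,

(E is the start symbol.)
Yes, the grammar is LL(1).

Relevant sets:
  FOLLOW(E) = { $ }

For E:
  PREDICT(E → ',' S '*') = { ',' }
  PREDICT(E → ε) = { $ }
  PREDICT(E → ';' ',') = { ';' }
S has a single production, so nothing to check there.

All predict sets are disjoint. The grammar IS LL(1).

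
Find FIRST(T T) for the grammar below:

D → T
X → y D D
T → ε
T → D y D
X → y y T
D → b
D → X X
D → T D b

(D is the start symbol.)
FIRST sets of the non-terminals involved (from the grammar, by fixed-point iteration):
  FIRST(T) = { 'b', 'y', ε }

To compute FIRST(T T), process the symbols left to right:
Symbol T is a non-terminal. Add FIRST(T) \ {ε} = { 'b', 'y' }
T is nullable (ε ∈ FIRST(T)), continue to the next symbol.
Symbol T is a non-terminal. Add FIRST(T) \ {ε} = { 'b', 'y' }
T is nullable (ε ∈ FIRST(T)), continue to the next symbol.
All symbols are nullable, so ε is in the result.
FIRST(T T) = { 'b', 'y', ε }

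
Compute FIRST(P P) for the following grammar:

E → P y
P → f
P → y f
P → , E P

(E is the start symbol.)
{ ',', 'f', 'y' }

FIRST sets of the non-terminals involved (from the grammar, by fixed-point iteration):
  FIRST(P) = { ',', 'f', 'y' }

To compute FIRST(P P), process the symbols left to right:
Symbol P is a non-terminal. Add FIRST(P) \ {ε} = { ',', 'f', 'y' }
P is not nullable (ε ∉ FIRST(P)), so stop here.
FIRST(P P) = { ',', 'f', 'y' }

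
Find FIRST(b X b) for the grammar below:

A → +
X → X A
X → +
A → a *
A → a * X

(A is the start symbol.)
To compute FIRST(b X b), process the symbols left to right:
Symbol b is a terminal. Add 'b' and stop.
FIRST(b X b) = { 'b' }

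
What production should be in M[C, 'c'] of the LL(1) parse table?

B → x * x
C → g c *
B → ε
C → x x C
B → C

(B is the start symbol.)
To find M[C, 'c'], we find productions for C where 'c' is in the predict set (PREDICT(N → α) = (FIRST(α) \ {ε}) ∪ (FOLLOW(N) if α ⇒* ε)).

C → g c *: PREDICT = { 'g' }
C → x x C: PREDICT = { 'x' }

M[C, 'c'] is empty (no production applies)

Answer: Empty (error entry)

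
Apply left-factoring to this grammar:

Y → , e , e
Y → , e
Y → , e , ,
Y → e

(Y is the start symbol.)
Left-factoring transforms A → αβ₁ | αβ₂ into A → αA' and A' → β₁ | β₂
(α is the longest common prefix among the alternatives). Repeat until
no nonterminal has two alternatives with a common prefix.

Round 1: Y has alternatives sharing prefix ', e'. Introduce Y': Y → , e Y'
  Add: Y' → , e
  Add: Y' → ε
  Add: Y' → , ,

Round 2: Y' has alternatives sharing prefix ','. Introduce Y'': Y' → , Y''
  Add: Y'' → e
  Add: Y'' → ,

No remaining common prefixes — done.

Resulting grammar:
Y → , e Y'
Y' → , Y''
Y'' → e
Y'' → ,
Y' → ε
Y → e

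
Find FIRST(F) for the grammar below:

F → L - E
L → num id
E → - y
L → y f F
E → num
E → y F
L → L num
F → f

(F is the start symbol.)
To compute FIRST(F), examine every production with F on the left-hand side, reading each right-hand side left to right until a non-nullable symbol is reached.

FIRST sets of the other non-terminals involved (by the same procedure, iterated to a fixed point):
  FIRST(L) = { 'num', 'y' }

From F → L - E:
  - L is a non-terminal: add FIRST(L) \ {ε} = { 'num', 'y' }
    L is not nullable, so stop
From F → f:
  - f is a terminal: add 'f' and stop

Collecting: FIRST(F) = { 'f', 'num', 'y' }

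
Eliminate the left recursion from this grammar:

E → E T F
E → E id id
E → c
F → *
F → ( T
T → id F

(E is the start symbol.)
E → c E'
E' → T F E'
E' → id id E'
E' → ε
F → *
F → ( T
T → id F

E is directly left-recursive. The standard transformation for
  A → A α₁ | ... | A α_m | β₁ | ... | β_n
is
  A  → β₁ A' | ... | β_n A'
  A' → α₁ A' | ... | α_m A' | ε

E → c becomes E → c E'
E → E T F becomes E' → T F E'
E → E id id becomes E' → id id E'
Add E' → ε

Productions for other non-terminals are unchanged:
  F → *
  F → ( T
  T → id F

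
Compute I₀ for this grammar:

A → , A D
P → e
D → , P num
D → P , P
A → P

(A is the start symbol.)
First, augment the grammar with A' → A
I₀ = CLOSURE({ [A' → . A] }):
  [A' → . A] has the dot before A: add [A → . , A D], [A → . P]
  [A → . P] has the dot before P: add [P → . e]
No further items can be added.

I₀ = { [A → . , A D], [A → . P], [A' → . A], [P → . e] }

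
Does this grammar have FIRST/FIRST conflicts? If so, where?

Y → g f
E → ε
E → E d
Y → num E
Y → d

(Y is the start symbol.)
FIRST sets of the non-terminals at (or reachable through a nullable prefix from) the front of some alternative:
  FIRST(E) = { 'd', ε }

Productions for Y:
  Y → g f: FIRST = { 'g' }
  Y → num E: FIRST = { 'num' }
  Y → d: FIRST = { 'd' }
Productions for E:
  E → ε: FIRST = { ε }
  E → E d: FIRST = { 'd' }

All alternatives of each non-terminal have pairwise disjoint FIRST sets.

Answer: No FIRST/FIRST conflicts.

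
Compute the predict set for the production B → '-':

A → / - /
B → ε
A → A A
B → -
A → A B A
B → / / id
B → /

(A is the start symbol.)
PREDICT(B → '-') = (FIRST(RHS) \ {ε}) ∪ (FOLLOW(B) if ε ∈ FIRST(RHS), i.e. RHS ⇒* ε)
FIRST('-') = { '-' }
ε ∉ FIRST('-'), so FOLLOW(B) is not added.
PREDICT(B → '-') = { '-' }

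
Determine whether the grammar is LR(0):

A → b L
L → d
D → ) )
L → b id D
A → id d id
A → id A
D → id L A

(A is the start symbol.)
Yes, the grammar is LR(0)

A grammar is LR(0) if no state in the canonical LR(0) collection has:
  - both a shift item (dot before a terminal) and a complete item (shift-reduce conflict), or
  - two or more complete items (reduce-reduce conflict; the accept item [A' → A .] counts as a complete item here).

Augment with A' → A and build the canonical LR(0) collection (I0 = CLOSURE({[A' → . A]}), then GOTO on every symbol after a dot until no new states appear). It has 17 states:
  I0: { [A → . b L], [A → . id A], [A → . id d id], [A' → . A] }  — shift
  I1: { [A' → A .] }  — accept
  I2: { [A → b . L], [L → . b id D], [L → . d] }  — shift
  I3: { [A → . b L], [A → . id A], [A → . id d id], [A → id . A], [A → id . d id] }  — shift
  I4: { [A → id A .] }  — reduce
  I5: { [A → id d . id] }  — shift
  I6: { [A → id d id .] }  — reduce
  I7: { [A → b L .] }  — reduce
  I8: { [L → b . id D] }  — shift
  I9: { [L → d .] }  — reduce
  I10: { [D → . ) )], [D → . id L A], [L → b id . D] }  — shift
  I11: { [D → ) . )] }  — shift
  I12: { [L → b id D .] }  — reduce
  I13: { [D → id . L A], [L → . b id D], [L → . d] }  — shift
  I14: { [A → . b L], [A → . id A], [A → . id d id], [D → id L . A] }  — shift
  I15: { [D → id L A .] }  — reduce
  I16: { [D → ) ) .] }  — reduce

Every state is either a pure shift/goto state or contains exactly one complete item and nothing to shift — no conflicts. The grammar is LR(0).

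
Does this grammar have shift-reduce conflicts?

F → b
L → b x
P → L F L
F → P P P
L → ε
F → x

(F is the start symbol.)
Augment with F' → F and build the canonical LR(0) collection (I0 = CLOSURE({[F' → . F]}), then GOTO on every symbol after a dot until no new states appear). It has 12 states:
  I0: { [F → . P P P], [F → . b], [F → . x], [F' → . F], [L → . b x], [L → .], [P → . L F L] }  — shift, reduce
  I1: { [F' → F .] }  — accept
  I2: { [F → . P P P], [F → . b], [F → . x], [L → . b x], [L → .], [P → . L F L], [P → L . F L] }  — shift, reduce
  I3: { [F → P . P P], [L → . b x], [L → .], [P → . L F L] }  — shift, reduce
  I4: { [F → b .], [L → b . x] }  — shift, reduce
  I5: { [F → x .] }  — reduce
  I6: { [L → b x .] }  — reduce
  I7: { [F → P P . P], [L → . b x], [L → .], [P → . L F L] }  — shift, reduce
  I8: { [L → b . x] }  — shift
  I9: { [F → P P P .] }  — reduce
  I10: { [L → . b x], [L → .], [P → L F . L] }  — shift, reduce
  I11: { [P → L F L .] }  — reduce

I0 contains reduce item [L → .] and shift items [F → . b], [F → . x], [L → . b x] — shift-reduce conflict.
I2 contains reduce item [L → .] and shift items [F → . b], [F → . x], [L → . b x] — shift-reduce conflict.
I3 contains reduce item [L → .] and shift item [L → . b x] — shift-reduce conflict.
I4 contains reduce item [F → b .] and shift item [L → b . x] — shift-reduce conflict.
I7 contains reduce item [L → .] and shift item [L → . b x] — shift-reduce conflict.
I10 contains reduce item [L → .] and shift item [L → . b x] — shift-reduce conflict.

Answer: Yes — I0: [L → .] vs [F → . b]; I2: [L → .] vs [F → . b]; I3: [L → .] vs [L → . b x]; I4: [F → b .] vs [L → b . x]; I7: [L → .] vs [L → . b x]; I10: [L → .] vs [L → . b x]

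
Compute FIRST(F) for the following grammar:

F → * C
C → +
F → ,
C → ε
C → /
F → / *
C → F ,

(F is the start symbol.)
{ '*', ',', '/' }

From F → * C:
  - '*' is a terminal: add '*' and stop
From F → ,:
  - ',' is a terminal: add ',' and stop
From F → / *:
  - '/' is a terminal: add '/' and stop

Collecting: FIRST(F) = { '*', ',', '/' }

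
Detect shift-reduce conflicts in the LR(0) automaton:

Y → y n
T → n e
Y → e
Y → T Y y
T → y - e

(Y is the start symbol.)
A shift-reduce conflict occurs when an LR(0) state has both:
  - a complete (reduce) item [A → α .] (dot at the end), and
  - a shift item [B → β . c γ] (dot before a terminal).

Augment with Y' → Y and build the canonical LR(0) collection (I0 = CLOSURE({[Y' → . Y]}), then GOTO on every symbol after a dot until no new states appear). It has 12 states:
  I0: { [T → . n e], [T → . y - e], [Y → . T Y y], [Y → . e], [Y → . y n], [Y' → . Y] }  — shift
  I1: { [T → . n e], [T → . y - e], [Y → . T Y y], [Y → . e], [Y → . y n], [Y → T . Y y] }  — shift
  I2: { [Y' → Y .] }  — accept
  I3: { [Y → e .] }  — reduce
  I4: { [T → n . e] }  — shift
  I5: { [T → y . - e], [Y → y . n] }  — shift
  I6: { [T → y - . e] }  — shift
  I7: { [Y → y n .] }  — reduce
  I8: { [T → y - e .] }  — reduce
  I9: { [T → n e .] }  — reduce
  I10: { [Y → T Y . y] }  — shift
  I11: { [Y → T Y y .] }  — reduce

No state contains both a complete item and a shift item.

Answer: No shift-reduce conflicts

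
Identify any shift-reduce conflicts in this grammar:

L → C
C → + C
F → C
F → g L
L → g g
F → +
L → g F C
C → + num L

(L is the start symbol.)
Yes — I5: [F → + .] vs [C → . + C]; I8: [L → g g .] vs [C → . + C]

A shift-reduce conflict occurs when an LR(0) state has both:
  - a complete (reduce) item [A → α .] (dot at the end), and
  - a shift item [B → β . c γ] (dot before a terminal).

Augment with L' → L and build the canonical LR(0) collection (I0 = CLOSURE({[L' → . L]}), then GOTO on every symbol after a dot until no new states appear). It has 14 states:
  I0: { [C → . + C], [C → . + num L], [L → . C], [L → . g F C], [L → . g g], [L' → . L] }  — shift
  I1: { [C → + . C], [C → + . num L], [C → . + C], [C → . + num L] }  — shift
  I2: { [L → C .] }  — reduce
  I3: { [L' → L .] }  — accept
  I4: { [C → . + C], [C → . + num L], [F → . +], [F → . C], [F → . g L], [L → g . F C], [L → g . g] }  — shift
  I5: { [C → + . C], [C → + . num L], [C → . + C], [C → . + num L], [F → + .] }  — shift, reduce
  I6: { [F → C .] }  — reduce
  I7: { [C → . + C], [C → . + num L], [L → g F . C] }  — shift
  I8: { [C → . + C], [C → . + num L], [F → g . L], [L → . C], [L → . g F C], [L → . g g], [L → g g .] }  — shift, reduce
  I9: { [F → g L .] }  — reduce
  I10: { [L → g F C .] }  — reduce
  I11: { [C → + C .] }  — reduce
  I12: { [C → + num . L], [C → . + C], [C → . + num L], [L → . C], [L → . g F C], [L → . g g] }  — shift
  I13: { [C → + num L .] }  — reduce

I5 contains reduce item [F → + .] and shift items [C → . + C], [C → . + num L], [C → + . num L] — shift-reduce conflict.
I8 contains reduce item [L → g g .] and shift items [C → . + C], [C → . + num L], [L → . g F C], [L → . g g] — shift-reduce conflict.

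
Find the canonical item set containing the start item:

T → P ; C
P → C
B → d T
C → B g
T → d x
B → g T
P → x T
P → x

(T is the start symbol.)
{ [B → . d T], [B → . g T], [C → . B g], [P → . C], [P → . x T], [P → . x], [T → . P ; C], [T → . d x], [T' → . T] }

First, augment the grammar with T' → T
I₀ = CLOSURE({ [T' → . T] }):
  [T' → . T] has the dot before T: add [T → . P ; C], [T → . d x]
  [T → . P ; C] has the dot before P: add [P → . C], [P → . x T], [P → . x]
  [P → . C] has the dot before C: add [C → . B g]
  [C → . B g] has the dot before B: add [B → . d T], [B → . g T]
No further items can be added.

I₀ = { [B → . d T], [B → . g T], [C → . B g], [P → . C], [P → . x T], [P → . x], [T → . P ; C], [T → . d x], [T' → . T] }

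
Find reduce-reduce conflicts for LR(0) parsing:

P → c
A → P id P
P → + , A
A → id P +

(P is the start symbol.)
A reduce-reduce conflict occurs when an LR(0) state has two complete items [A → α .] and [B → β .] — both call for a reduction, and with no lookahead the parser cannot choose between them.

Augment with P' → P and build the canonical LR(0) collection (I0 = CLOSURE({[P' → . P]}), then GOTO on every symbol after a dot until no new states appear). It has 12 states:
  I0: { [P → . + , A], [P → . c], [P' → . P] }  — shift
  I1: { [P → + . , A] }  — shift
  I2: { [P' → P .] }  — accept
  I3: { [P → c .] }  — reduce
  I4: { [A → . P id P], [A → . id P +], [P → + , . A], [P → . + , A], [P → . c] }  — shift
  I5: { [P → + , A .] }  — reduce
  I6: { [A → P . id P] }  — shift
  I7: { [A → id . P +], [P → . + , A], [P → . c] }  — shift
  I8: { [A → id P . +] }  — shift
  I9: { [A → id P + .] }  — reduce
  I10: { [A → P id . P], [P → . + , A], [P → . c] }  — shift
  I11: { [A → P id P .] }  — reduce

No state contains more than one complete item.

Answer: No reduce-reduce conflicts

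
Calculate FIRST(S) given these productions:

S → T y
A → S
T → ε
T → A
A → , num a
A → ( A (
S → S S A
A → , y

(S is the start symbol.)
{ '(', ',', 'y' }

To compute FIRST(S), examine every production with S on the left-hand side, reading each right-hand side left to right until a non-nullable symbol is reached.

FIRST sets of the other non-terminals involved (by the same procedure, iterated to a fixed point):
  FIRST(T) = { '(', ',', 'y', ε }

From S → T y:
  - T is a non-terminal: add FIRST(T) \ {ε} = { '(', ',', 'y' }
    T is nullable, so continue to the next symbol
  - y is a terminal: add 'y' and stop
From S → S S A:
  - S is the symbol being defined: contributes nothing new
    S is not nullable, so stop

Collecting: FIRST(S) = { '(', ',', 'y' }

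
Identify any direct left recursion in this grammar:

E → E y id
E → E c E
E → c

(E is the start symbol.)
Yes, E is left-recursive

Direct left recursion occurs when N → N α for some non-terminal N (the right-hand side begins with the left-hand side itself).

E → E y id: LEFT RECURSIVE (starts with E)
E → E c E: LEFT RECURSIVE (starts with E)
E → c: starts with c

The grammar has direct left recursion on: E.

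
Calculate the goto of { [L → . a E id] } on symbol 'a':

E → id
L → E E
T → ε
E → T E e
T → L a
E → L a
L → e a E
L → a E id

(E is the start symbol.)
GOTO(I, 'a') = CLOSURE({ [A → αX.β] : [A → α.Xβ] ∈ I, X = 'a' })

Items with dot before 'a', with the dot advanced:
  [L → . a E id] → [L → a . E id]
Closure of the advanced items:
  [L → a . E id] has the dot before E: add [E → . id], [E → . T E e], [E → . L a]
  [E → . T E e] has the dot before T: add [T → .], [T → . L a]
  [E → . L a] has the dot before L: add [L → . E E], [L → . e a E], [L → . a E id]

GOTO = { [E → . L a], [E → . T E e], [E → . id], [L → . E E], [L → . a E id], [L → . e a E], [L → a . E id], [T → . L a], [T → .] }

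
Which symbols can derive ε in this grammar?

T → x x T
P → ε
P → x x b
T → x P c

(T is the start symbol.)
A non-terminal is nullable if it can derive ε (the empty string): either it has an ε-production, or it has a production whose right-hand side consists entirely of nullable non-terminals.

ε-productions: P → ε
So P is immediately nullable.
No further non-terminal can be added: every production for the remaining non-terminals contains a terminal or a non-nullable non-terminal.
Nullable = { 'P' }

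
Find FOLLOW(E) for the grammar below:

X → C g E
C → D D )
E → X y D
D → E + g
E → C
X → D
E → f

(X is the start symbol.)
In X → C g E: E is at the end, add FOLLOW(X)
In D → E + g: E is followed by '+' g, add FIRST('+' g) \ {ε} = { '+' }

The FOLLOW sets referred to above (computed the same way, to a fixed point):
  FOLLOW(X) = { $, 'y' }

Taking the union: FOLLOW(E) = { $, '+', 'y' }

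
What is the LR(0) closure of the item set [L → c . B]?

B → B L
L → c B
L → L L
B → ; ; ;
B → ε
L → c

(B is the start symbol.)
Start with: [L → c . B]
  [L → c . B] has the dot before B: add [B → . B L], [B → . ; ; ;], [B → .]
No further items can be added.

CLOSURE = { [B → . ; ; ;], [B → . B L], [B → .], [L → c . B] }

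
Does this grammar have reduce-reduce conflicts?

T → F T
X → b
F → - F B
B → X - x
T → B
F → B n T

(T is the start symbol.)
Augment with T' → T and build the canonical LR(0) collection (I0 = CLOSURE({[T' → . T]}), then GOTO on every symbol after a dot until no new states appear). It has 15 states:
  I0: { [B → . X - x], [F → . - F B], [F → . B n T], [T → . B], [T → . F T], [T' → . T], [X → . b] }  — shift
  I1: { [B → . X - x], [F → - . F B], [F → . - F B], [F → . B n T], [X → . b] }  — shift
  I2: { [F → B . n T], [T → B .] }  — shift, reduce
  I3: { [B → . X - x], [F → . - F B], [F → . B n T], [T → . B], [T → . F T], [T → F . T], [X → . b] }  — shift
  I4: { [T' → T .] }  — accept
  I5: { [B → X . - x] }  — shift
  I6: { [X → b .] }  — reduce
  I7: { [B → X - . x] }  — shift
  I8: { [B → X - x .] }  — reduce
  I9: { [T → F T .] }  — reduce
  I10: { [B → . X - x], [F → . - F B], [F → . B n T], [F → B n . T], [T → . B], [T → . F T], [X → . b] }  — shift
  I11: { [F → B n T .] }  — reduce
  I12: { [F → B . n T] }  — shift
  I13: { [B → . X - x], [F → - F . B], [X → . b] }  — shift
  I14: { [F → - F B .] }  — reduce

No state contains more than one complete item.

Answer: No reduce-reduce conflicts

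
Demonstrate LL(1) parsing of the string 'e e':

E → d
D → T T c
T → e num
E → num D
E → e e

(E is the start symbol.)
LL(1) parsing maintains a stack (initially the start symbol over $) and the input. At each step: if the stack top is a terminal, match it against the current input token; if it is a non-terminal N, replace it with the RHS of M[N, lookahead] (the unique production whose predict set contains the lookahead).

Stack is shown with the top on the left.

Stack  Input  Action
--------------------
E $    e e $  output E → e e
e e $  e e $  match 'e'
e $    e $    match 'e'
$      $      accept

The string is accepted.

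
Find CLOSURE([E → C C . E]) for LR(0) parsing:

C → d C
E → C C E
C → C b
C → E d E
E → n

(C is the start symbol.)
To compute CLOSURE, for each item [A → α.Bβ] where B is a non-terminal, add [B → .γ] for all productions B → γ; repeat for the newly added items until nothing changes.

Start with: [E → C C . E]
  [E → C C . E] has the dot before E: add [E → . C C E], [E → . n]
  [E → . C C E] has the dot before C: add [C → . d C], [C → . C b], [C → . E d E]
No further items can be added.

CLOSURE = { [C → . C b], [C → . E d E], [C → . d C], [E → . C C E], [E → . n], [E → C C . E] }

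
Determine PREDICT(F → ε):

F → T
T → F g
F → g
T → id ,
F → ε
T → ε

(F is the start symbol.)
{ $, 'g' }

PREDICT(F → ε) = (FIRST(RHS) \ {ε}) ∪ (FOLLOW(F) if ε ∈ FIRST(RHS), i.e. RHS ⇒* ε)
The right-hand side is ε (FIRST(ε) = { ε }), so the predict set is FOLLOW(F) = { $, 'g' }
PREDICT(F → ε) = { $, 'g' }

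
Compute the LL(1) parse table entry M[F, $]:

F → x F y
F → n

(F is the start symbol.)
To find M[F, $], we find productions for F where $ is in the predict set (PREDICT(N → α) = (FIRST(α) \ {ε}) ∪ (FOLLOW(N) if α ⇒* ε)).

F → x F y: PREDICT = { 'x' }
F → n: PREDICT = { 'n' }

M[F, $] is empty (no production applies)

Answer: Empty (error entry)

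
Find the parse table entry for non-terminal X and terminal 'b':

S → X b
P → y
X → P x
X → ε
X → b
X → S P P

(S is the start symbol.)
X → ε, X → b, X → S P P

To find M[X, 'b'], we find productions for X where 'b' is in the predict set (PREDICT(N → α) = (FIRST(α) \ {ε}) ∪ (FOLLOW(N) if α ⇒* ε)).

Relevant sets:
  FIRST(P) = { 'y' }
  FIRST(S) = { 'b', 'y' }
  FOLLOW(X) = { 'b' }

X → P x: PREDICT = { 'y' }
X → ε: PREDICT = { 'b' }
  'b' is in predict set, so this production goes in M[X, 'b']
X → b: PREDICT = { 'b' }
  'b' is in predict set, so this production goes in M[X, 'b']
X → S P P: PREDICT = { 'b', 'y' }
  'b' is in predict set, so this production goes in M[X, 'b']

M[X, 'b'] = X → ε, X → b, X → S P P  (a multiply-defined cell — the grammar is not LL(1))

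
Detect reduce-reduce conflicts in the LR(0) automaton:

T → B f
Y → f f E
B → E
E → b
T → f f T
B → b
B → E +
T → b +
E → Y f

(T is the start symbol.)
Yes — I5: [B → b .] vs [E → b .]; I8: [B → E .] vs [Y → f f E .]

A reduce-reduce conflict occurs when an LR(0) state has two complete items [A → α .] and [B → β .] — both call for a reduction, and with no lookahead the parser cannot choose between them.

Augment with T' → T and build the canonical LR(0) collection (I0 = CLOSURE({[T' → . T]}), then GOTO on every symbol after a dot until no new states appear). It has 14 states:
  I0: { [B → . E +], [B → . E], [B → . b], [E → . Y f], [E → . b], [T → . B f], [T → . b +], [T → . f f T], [T' → . T], [Y → . f f E] }  — shift
  I1: { [T → B . f] }  — shift
  I2: { [B → E . +], [B → E .] }  — shift, reduce
  I3: { [T' → T .] }  — accept
  I4: { [E → Y . f] }  — shift
  I5: { [B → b .], [E → b .], [T → b . +] }  — shift, 2 reduces
  I6: { [T → f . f T], [Y → f . f E] }  — shift
  I7: { [B → . E +], [B → . E], [B → . b], [E → . Y f], [E → . b], [T → . B f], [T → . b +], [T → . f f T], [T → f f . T], [Y → . f f E], [Y → f f . E] }  — shift
  I8: { [B → E . +], [B → E .], [Y → f f E .] }  — shift, 2 reduces
  I9: { [T → f f T .] }  — reduce
  I10: { [B → E + .] }  — reduce
  I11: { [T → b + .] }  — reduce
  I12: { [E → Y f .] }  — reduce
  I13: { [T → B f .] }  — reduce

I5 contains complete items [B → b .], [E → b .] — reduce-reduce conflict.
I8 contains complete items [B → E .], [Y → f f E .] — reduce-reduce conflict.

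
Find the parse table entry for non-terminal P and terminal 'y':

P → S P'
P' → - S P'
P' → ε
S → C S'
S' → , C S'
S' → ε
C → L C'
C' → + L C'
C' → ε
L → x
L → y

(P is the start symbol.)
To find M[P, 'y'], we find productions for P where 'y' is in the predict set (PREDICT(N → α) = (FIRST(α) \ {ε}) ∪ (FOLLOW(N) if α ⇒* ε)).

Relevant sets:
  FIRST(S) = { 'x', 'y' }

P → S P': PREDICT = { 'x', 'y' }
  'y' is in predict set, so this production goes in M[P, 'y']

M[P, 'y'] = P → S P'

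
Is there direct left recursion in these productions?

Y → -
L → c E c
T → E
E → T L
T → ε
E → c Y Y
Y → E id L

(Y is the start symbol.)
Direct left recursion occurs when N → N α for some non-terminal N (the right-hand side begins with the left-hand side itself).

Y → -: starts with '-'
L → c E c: starts with c
T → E: starts with E
E → T L: starts with T
T → ε: starts with ε
E → c Y Y: starts with c
Y → E id L: starts with E

No direct left recursion found.

Answer: No direct left recursion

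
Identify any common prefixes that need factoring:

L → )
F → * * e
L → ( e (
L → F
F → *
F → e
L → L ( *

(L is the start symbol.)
Yes, F has productions with common prefix '*'

Left-factoring is needed when two productions for the same non-terminal
share a common prefix on the right-hand side.

Productions for L:
  L → )
  L → ( e (
  L → F
  L → L ( *
Productions for F:
  F → * * e
  F → *
  F → e

Found common prefix '*' in productions for F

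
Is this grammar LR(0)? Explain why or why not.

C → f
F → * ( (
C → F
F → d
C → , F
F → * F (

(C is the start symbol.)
Yes, the grammar is LR(0)

Augment with C' → C and build the canonical LR(0) collection (I0 = CLOSURE({[C' → . C]}), then GOTO on every symbol after a dot until no new states appear). It has 12 states:
  I0: { [C → . , F], [C → . F], [C → . f], [C' → . C], [F → . * ( (], [F → . * F (], [F → . d] }  — shift
  I1: { [F → * . ( (], [F → * . F (], [F → . * ( (], [F → . * F (], [F → . d] }  — shift
  I2: { [C → , . F], [F → . * ( (], [F → . * F (], [F → . d] }  — shift
  I3: { [C' → C .] }  — accept
  I4: { [C → F .] }  — reduce
  I5: { [F → d .] }  — reduce
  I6: { [C → f .] }  — reduce
  I7: { [C → , F .] }  — reduce
  I8: { [F → * ( . (] }  — shift
  I9: { [F → * F . (] }  — shift
  I10: { [F → * F ( .] }  — reduce
  I11: { [F → * ( ( .] }  — reduce

Every state is either a pure shift/goto state or contains exactly one complete item and nothing to shift — no conflicts. The grammar is LR(0).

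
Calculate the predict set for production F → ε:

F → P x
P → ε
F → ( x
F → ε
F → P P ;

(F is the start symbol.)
PREDICT(F → ε) = (FIRST(RHS) \ {ε}) ∪ (FOLLOW(F) if ε ∈ FIRST(RHS), i.e. RHS ⇒* ε)
The right-hand side is ε (FIRST(ε) = { ε }), so the predict set is FOLLOW(F) = { $ }
PREDICT(F → ε) = { $ }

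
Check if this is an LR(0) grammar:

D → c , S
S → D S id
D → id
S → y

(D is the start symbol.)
Yes, the grammar is LR(0)

A grammar is LR(0) if no state in the canonical LR(0) collection has:
  - both a shift item (dot before a terminal) and a complete item (shift-reduce conflict), or
  - two or more complete items (reduce-reduce conflict; the accept item [D' → D .] counts as a complete item here).

Augment with D' → D and build the canonical LR(0) collection (I0 = CLOSURE({[D' → . D]}), then GOTO on every symbol after a dot until no new states appear). It has 10 states:
  I0: { [D → . c , S], [D → . id], [D' → . D] }  — shift
  I1: { [D' → D .] }  — accept
  I2: { [D → c . , S] }  — shift
  I3: { [D → id .] }  — reduce
  I4: { [D → . c , S], [D → . id], [D → c , . S], [S → . D S id], [S → . y] }  — shift
  I5: { [D → . c , S], [D → . id], [S → . D S id], [S → . y], [S → D . S id] }  — shift
  I6: { [D → c , S .] }  — reduce
  I7: { [S → y .] }  — reduce
  I8: { [S → D S . id] }  — shift
  I9: { [S → D S id .] }  — reduce

Every state is either a pure shift/goto state or contains exactly one complete item and nothing to shift — no conflicts. The grammar is LR(0).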